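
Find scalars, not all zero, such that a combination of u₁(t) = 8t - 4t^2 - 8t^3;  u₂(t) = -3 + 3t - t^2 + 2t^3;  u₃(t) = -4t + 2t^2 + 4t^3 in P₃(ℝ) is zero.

Pass to coordinate vectors relative to the basis {1, t, …, t^3}.
Solve the homogeneous system with u₁, u₂, u₃ as columns by row-reducing the coefficient matrix.
A generator of the null space is (1, 0, 2).

u₁ + 2u₃ = 0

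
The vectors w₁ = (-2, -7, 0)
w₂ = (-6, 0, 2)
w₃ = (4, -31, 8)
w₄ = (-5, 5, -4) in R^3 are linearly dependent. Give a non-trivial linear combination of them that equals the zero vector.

Row-reduce the matrix with w₁, w₂, w₃, w₄ as columns; the null space gives the coefficients.
One solution (up to scaling) is (3, 0, -1, -2).

3w₁ - w₃ - 2w₄ = 0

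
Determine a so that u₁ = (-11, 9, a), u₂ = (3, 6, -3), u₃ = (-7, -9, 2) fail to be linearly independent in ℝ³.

The set is linearly dependent precisely when det[u₁; u₂; u₃] = 0.
Cofactor expansion gives det = 15*a + 300.
Setting this to zero gives a = -20.

a = -20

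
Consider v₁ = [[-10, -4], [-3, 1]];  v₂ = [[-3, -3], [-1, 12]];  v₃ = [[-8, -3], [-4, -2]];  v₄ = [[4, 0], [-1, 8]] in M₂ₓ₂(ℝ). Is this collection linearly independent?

Write each element as a coordinate vector in ℝ⁴ using {E₁₁, E₁₂, E₂₁, E₂₂}.
Form the 4×4 matrix with these as columns; its determinant is 1.
A nonzero determinant means the columns are linearly independent.

linearly independent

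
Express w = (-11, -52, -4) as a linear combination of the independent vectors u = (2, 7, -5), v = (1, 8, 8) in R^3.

w = -4u - 3v

Since u, v are independent, the coefficients expressing w are uniquely determined by a linear system.
The system has the unique solution (α₁, α₂) = (-4, -3).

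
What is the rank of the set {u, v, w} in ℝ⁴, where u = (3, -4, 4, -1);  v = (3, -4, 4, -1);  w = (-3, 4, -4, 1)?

Form the matrix with u, v, w as columns and reduce.
Reduction leaves 1 leading entry, giving rank 1.

1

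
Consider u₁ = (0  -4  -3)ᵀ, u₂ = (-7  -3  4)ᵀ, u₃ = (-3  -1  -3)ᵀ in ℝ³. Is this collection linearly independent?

Form the 3×3 matrix with these as columns; its determinant is 138.
A nonzero determinant means the columns are linearly independent.

linearly independent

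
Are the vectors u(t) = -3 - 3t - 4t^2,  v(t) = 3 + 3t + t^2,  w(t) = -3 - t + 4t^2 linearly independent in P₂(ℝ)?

linearly independent

Take coordinates with respect to the standard basis {1, t, t^2}.
Row-reduce the matrix whose columns are u, v, w.
The reduction yields 3 nonzero rows, so the rank is 3.
Since rank = 3 (the number of vectors), the set is linearly independent.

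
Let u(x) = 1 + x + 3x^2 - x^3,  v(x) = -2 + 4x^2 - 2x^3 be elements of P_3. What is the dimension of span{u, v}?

dim = 2

Use coordinates relative to {1, x, …, x^3}.
Put the 4×2 matrix [u|v] into echelon form.
Exactly 2 pivots survive; hence the rank is 2.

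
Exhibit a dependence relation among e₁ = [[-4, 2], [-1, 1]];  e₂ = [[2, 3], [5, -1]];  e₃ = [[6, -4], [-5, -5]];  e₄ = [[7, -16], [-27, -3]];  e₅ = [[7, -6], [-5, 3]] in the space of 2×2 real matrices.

2e₁ - 2e₂ + 2e₃ - e₄ + e₅ = 0

Pass to coordinate vectors relative to the basis {E₁₁, E₁₂, E₂₁, E₂₂}.
Set up α₁e₁ + … + α₅e₅ = 0 and solve the homogeneous system.
A generator of the null space is (2, -2, 2, -1, 1).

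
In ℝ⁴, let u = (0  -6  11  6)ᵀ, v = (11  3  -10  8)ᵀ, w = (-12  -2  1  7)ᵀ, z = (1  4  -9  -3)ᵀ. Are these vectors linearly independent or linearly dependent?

Row-reduce the matrix whose columns are u, v, w, z.
The reduction yields 4 nonzero rows, so the rank is 4.
Since rank = 4 (the number of vectors), the set is linearly independent.

linearly independent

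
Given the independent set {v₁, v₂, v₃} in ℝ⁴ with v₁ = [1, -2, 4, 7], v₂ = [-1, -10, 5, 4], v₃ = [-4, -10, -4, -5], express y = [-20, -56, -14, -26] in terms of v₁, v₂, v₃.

Write y = c₁v₁ + … + c₃v₃ and equate components.
The system has the unique solution (c₁, c₂, c₃) = (-2, 2, 4).

y = -2v₁ + 2v₂ + 4v₃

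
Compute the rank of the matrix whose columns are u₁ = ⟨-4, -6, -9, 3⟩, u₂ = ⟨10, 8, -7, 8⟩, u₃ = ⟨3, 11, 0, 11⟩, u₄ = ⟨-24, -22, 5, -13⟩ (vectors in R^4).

Row-reduce the 4×4 matrix with these as rows.
The echelon form has 3 nonzero rows, so the rank is 3.

3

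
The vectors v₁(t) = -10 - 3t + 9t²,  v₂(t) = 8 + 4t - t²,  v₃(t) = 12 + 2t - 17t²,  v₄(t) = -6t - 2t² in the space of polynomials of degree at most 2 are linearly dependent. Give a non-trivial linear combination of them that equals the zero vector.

2v₁ + v₂ + v₃ = 0

Pass to coordinate vectors relative to the basis {1, t, t²}.
Row-reduce the matrix with v₁, v₂, v₃, v₄ as columns; the null space gives the coefficients.
One solution (up to scaling) is (2, 1, 1, 0).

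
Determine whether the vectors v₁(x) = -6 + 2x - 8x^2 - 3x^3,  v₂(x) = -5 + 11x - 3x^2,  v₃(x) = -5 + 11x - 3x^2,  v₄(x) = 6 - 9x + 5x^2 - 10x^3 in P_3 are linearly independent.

Take coordinates with respect to the standard basis {1, x, …, x^3}.
Two of the vectors are equal, giving an immediate dependence.

linearly dependent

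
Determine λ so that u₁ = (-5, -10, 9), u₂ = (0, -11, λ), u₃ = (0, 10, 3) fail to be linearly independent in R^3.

The vectors are dependent exactly when the determinant of the matrix with rows u₁, u₂, u₃ vanishes.
Expanding, det = 50*λ + 165.
Solving 50*λ + 165 = 0 yields λ = -33/10.

λ = -33/10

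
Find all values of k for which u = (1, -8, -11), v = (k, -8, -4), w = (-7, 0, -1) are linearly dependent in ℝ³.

k = 50

Place the vectors as rows of a 3×3 matrix; dependence ⇔ determinant zero.
Cofactor expansion gives det = 400 - 8*k.
Setting this to zero gives k = 50.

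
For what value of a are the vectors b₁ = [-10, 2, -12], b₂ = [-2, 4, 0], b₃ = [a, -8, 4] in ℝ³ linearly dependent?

a = 7

Place the vectors as rows of a 3×3 matrix; dependence ⇔ determinant zero.
Cofactor expansion gives det = 48*a - 336.
Setting this to zero gives a = 7.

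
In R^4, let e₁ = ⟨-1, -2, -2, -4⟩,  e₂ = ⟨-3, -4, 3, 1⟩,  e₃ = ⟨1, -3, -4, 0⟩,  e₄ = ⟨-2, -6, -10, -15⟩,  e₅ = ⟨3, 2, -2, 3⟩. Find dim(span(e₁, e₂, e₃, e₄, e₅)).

Apply Gaussian elimination to the matrix whose rows are e₁, e₂, e₃, e₄, e₅.
There are 4 pivot columns, so rank = 4.
(With 5 elements in a 4-dimensional space the rank is at most 4.)

dim = 4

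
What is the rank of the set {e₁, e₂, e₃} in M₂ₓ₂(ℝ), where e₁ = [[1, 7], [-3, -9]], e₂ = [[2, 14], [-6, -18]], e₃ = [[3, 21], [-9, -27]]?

Pass to coordinate vectors with respect to the basis {E₁₁, E₁₂, E₂₁, E₂₂}.
Form the matrix with e₁, e₂, e₃ as columns and reduce.
Reduction leaves 1 leading entry, giving rank 1.

rank 1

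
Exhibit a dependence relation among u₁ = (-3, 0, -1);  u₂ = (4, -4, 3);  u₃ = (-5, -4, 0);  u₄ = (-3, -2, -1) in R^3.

Row-reduce the matrix with u₁, u₂, u₃, u₄ as columns; the null space gives the coefficients.
One solution (up to scaling) is (3, 1, -1, 0).

3u₁ + u₂ - u₃ = 0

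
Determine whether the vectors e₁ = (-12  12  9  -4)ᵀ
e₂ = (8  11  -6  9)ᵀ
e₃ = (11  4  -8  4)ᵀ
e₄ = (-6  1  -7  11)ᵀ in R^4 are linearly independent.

linearly independent

Row-reduce the matrix whose columns are e₁, e₂, e₃, e₄.
The reduction yields 4 nonzero rows, so the rank is 4.
Since rank = 4 (the number of vectors), the set is linearly independent.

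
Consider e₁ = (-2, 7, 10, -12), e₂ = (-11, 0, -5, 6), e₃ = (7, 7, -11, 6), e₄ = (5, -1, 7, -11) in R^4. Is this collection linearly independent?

Place the vectors as rows of a 4×4 matrix and reduce to echelon form.
The reduction yields 4 nonzero rows, so the rank is 4.
Since rank = 4 (the number of vectors), the set is linearly independent.

linearly independent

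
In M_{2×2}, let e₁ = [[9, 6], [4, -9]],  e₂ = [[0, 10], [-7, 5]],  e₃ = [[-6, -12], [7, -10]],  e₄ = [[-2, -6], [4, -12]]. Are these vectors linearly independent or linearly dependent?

linearly independent

Write each element as a coordinate vector in ℝ⁴ using {E₁₁, E₁₂, E₂₁, E₂₂}.
Row-reduce the matrix whose columns are e₁, e₂, e₃, e₄.
The reduction yields 4 nonzero rows, so the rank is 4.
Since rank = 4 (the number of vectors), the set is linearly independent.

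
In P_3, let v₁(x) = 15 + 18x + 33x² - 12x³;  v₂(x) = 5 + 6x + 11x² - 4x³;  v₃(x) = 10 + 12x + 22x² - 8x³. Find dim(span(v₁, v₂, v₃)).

dim = 1

Pass to coordinate vectors with respect to the basis {1, x, …, x³}.
Apply Gaussian elimination to the matrix whose rows are v₁, v₂, v₃.
Exactly 1 pivot survives; hence the rank is 1.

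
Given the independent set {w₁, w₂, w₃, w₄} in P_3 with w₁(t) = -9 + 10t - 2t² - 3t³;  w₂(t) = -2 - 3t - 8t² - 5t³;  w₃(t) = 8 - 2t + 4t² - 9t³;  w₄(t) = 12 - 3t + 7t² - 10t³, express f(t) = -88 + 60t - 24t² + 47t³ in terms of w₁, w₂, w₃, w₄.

f = 4w₁ - 2w₂ - w₃ - 4w₄

Identify each element with its coordinate vector in ℝ⁴ via {1, t, …, t³}.
Set up the augmented matrix [w₁ | w₂ | w₃ | w₄ | f] and row-reduce.
Back-substitution yields (c₁, …, c₄) = (4, -2, -1, -4).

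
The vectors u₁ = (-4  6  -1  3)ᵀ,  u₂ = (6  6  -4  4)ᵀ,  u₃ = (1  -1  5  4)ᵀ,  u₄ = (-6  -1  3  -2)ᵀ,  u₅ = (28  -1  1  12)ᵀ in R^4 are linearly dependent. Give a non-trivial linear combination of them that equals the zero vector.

2u₁ - 2u₂ - 2u₃ + u₄ + u₅ = 0

Row-reduce the matrix with u₁, u₂, u₃, u₄, u₅ as columns; the null space gives the coefficients.
One solution (up to scaling) is (2, -2, -2, 1, 1).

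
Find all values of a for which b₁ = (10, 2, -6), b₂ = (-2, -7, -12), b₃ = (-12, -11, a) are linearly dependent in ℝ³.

The vectors are dependent exactly when the determinant of the matrix with rows b₁, b₂, b₃ vanishes.
Cofactor expansion gives det = -66*a - 660.
Solving -66*a - 660 = 0 yields a = -10.

a = -10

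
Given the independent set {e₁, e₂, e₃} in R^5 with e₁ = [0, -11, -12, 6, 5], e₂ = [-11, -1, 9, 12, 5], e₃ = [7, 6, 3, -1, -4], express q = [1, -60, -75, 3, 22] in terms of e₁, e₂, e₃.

q = 4e₁ - 2e₂ - 3e₃

Set up the augmented matrix [e₁ | e₂ | e₃ | q] and row-reduce.
The system has the unique solution (α₁, α₂, α₃) = (4, -2, -3).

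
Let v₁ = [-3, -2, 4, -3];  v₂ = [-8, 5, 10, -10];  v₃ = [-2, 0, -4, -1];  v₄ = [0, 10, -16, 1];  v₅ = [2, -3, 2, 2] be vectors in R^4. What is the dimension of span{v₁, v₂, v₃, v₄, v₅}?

3

Put the 4×5 matrix [v₁|v₂|v₃|v₄|v₅] into echelon form.
Reduction leaves 3 leading entries, giving rank 3.
(With 5 elements in a 4-dimensional space the rank is at most 4.)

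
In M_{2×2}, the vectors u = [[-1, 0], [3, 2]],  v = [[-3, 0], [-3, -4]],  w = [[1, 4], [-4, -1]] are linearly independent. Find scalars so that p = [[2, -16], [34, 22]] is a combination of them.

Take coordinate vectors relative to {E₁₁, E₁₂, E₂₁, E₂₂}.
Since u, v, w are independent, the coefficients expressing p are uniquely determined by a linear system.
Row-reducing the augmented matrix gives the unique coefficients (a₁, a₂, a₃) = (3, -3, -4).

p = 3u - 3v - 4w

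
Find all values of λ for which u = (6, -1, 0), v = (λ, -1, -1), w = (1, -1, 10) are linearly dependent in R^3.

Dependence holds iff the 3×3 matrix [u v w] is singular.
The determinant works out to 10*λ - 65.
Solving 10*λ - 65 = 0 yields λ = 13/2.

λ = 13/2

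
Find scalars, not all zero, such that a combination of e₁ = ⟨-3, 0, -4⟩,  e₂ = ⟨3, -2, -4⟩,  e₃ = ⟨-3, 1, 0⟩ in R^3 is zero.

e₁ - e₂ - 2e₃ = 0

Solve the homogeneous system with e₁, e₂, e₃ as columns by row-reducing the coefficient matrix.
A generator of the null space is (1, -1, -2).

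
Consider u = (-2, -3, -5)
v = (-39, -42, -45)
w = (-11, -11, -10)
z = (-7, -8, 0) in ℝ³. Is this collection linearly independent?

There are 4 vectors in a 3-dimensional space, so they cannot be linearly independent.

linearly dependent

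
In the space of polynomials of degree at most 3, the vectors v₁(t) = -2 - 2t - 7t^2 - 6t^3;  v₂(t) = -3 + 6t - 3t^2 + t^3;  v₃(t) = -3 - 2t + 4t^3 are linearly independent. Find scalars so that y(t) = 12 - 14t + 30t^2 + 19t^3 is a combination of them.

y = -3v₁ - 3v₂ + v₃

Work in coordinates with respect to the standard basis {1, t, …, t^3}.
Since v₁, v₂, v₃ are independent, the coefficients expressing y are uniquely determined by a linear system.
The system has the unique solution (c₁, c₂, c₃) = (-3, -3, 1).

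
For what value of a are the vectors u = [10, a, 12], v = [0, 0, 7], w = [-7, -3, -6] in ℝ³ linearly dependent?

The set is linearly dependent precisely when det[u; v; w] = 0.
Expanding, det = 210 - 49*a.
This vanishes exactly when a = 30/7.

a = 30/7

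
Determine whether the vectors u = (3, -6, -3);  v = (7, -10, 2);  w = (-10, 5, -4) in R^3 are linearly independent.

Form the 3×3 matrix with these as columns; its determinant is 237.
A nonzero determinant means the columns are linearly independent.

linearly independent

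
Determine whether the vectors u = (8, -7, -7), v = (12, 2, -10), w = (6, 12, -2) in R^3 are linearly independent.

The matrix [u|v|w] has determinant 256.
A nonzero determinant means the columns are linearly independent.

linearly independent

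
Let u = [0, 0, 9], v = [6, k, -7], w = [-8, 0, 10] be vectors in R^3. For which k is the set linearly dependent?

k = 0

Place the vectors as rows of a 3×3 matrix; dependence ⇔ determinant zero.
Expanding, det = 72*k.
This vanishes exactly when k = 0.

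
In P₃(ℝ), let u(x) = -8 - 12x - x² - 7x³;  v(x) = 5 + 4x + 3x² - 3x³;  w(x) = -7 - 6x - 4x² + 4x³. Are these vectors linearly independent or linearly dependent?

Write each element as a coordinate vector in ℝ⁴ using {1, x, …, x³}.
Row-reduce the matrix whose columns are u, v, w.
The reduction yields 3 nonzero rows, so the rank is 3.
Since rank = 3 (the number of vectors), the set is linearly independent.

linearly independent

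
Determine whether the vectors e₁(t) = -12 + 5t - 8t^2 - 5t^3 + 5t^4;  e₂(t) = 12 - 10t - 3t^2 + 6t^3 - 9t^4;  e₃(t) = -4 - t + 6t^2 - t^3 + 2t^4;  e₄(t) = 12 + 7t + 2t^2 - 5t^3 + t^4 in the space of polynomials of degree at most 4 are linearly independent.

linearly independent

Write each element as a coordinate vector in ℝ⁵ using {1, t, …, t^4}.
Place the vectors as rows of a 4×5 matrix and reduce to echelon form.
The reduction yields 4 nonzero rows, so the rank is 4.
Since rank = 4 (the number of vectors), the set is linearly independent.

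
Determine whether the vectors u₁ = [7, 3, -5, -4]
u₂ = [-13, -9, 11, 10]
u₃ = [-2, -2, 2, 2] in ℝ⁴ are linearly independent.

Place the vectors as rows of a 3×4 matrix and reduce to echelon form.
The reduction yields 2 nonzero rows, so the rank is 2.
Since rank 2 < 3, the set is linearly dependent.

linearly dependent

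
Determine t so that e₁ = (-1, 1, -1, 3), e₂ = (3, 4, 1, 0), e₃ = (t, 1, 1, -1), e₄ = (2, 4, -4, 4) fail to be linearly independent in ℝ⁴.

The set is linearly dependent precisely when det[e₁; e₂; e₃; e₄] = 0.
Expanding, det = 48 - 40*t.
Setting this to zero gives t = 6/5.

t = 6/5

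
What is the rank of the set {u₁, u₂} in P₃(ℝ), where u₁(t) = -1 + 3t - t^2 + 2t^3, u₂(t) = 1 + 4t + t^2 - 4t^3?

Represent each element by its coordinate vector in ℝ⁴.
Row-reduce the 2×4 matrix with these as rows.
Reduction leaves 2 leading entries, giving rank 2.

2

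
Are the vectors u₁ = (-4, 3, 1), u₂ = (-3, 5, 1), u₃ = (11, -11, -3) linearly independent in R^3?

Place the vectors as rows of a 3×3 matrix and reduce to echelon form.
The reduction yields 2 nonzero rows, so the rank is 2.
Since rank 2 < 3, the set is linearly dependent.

linearly dependent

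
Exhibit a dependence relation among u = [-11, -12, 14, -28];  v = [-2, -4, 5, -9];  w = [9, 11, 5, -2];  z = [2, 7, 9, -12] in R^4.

u - 2v + w - z = 0

Set up α₁u + … + α₄z = 0 and solve the homogeneous system.
A generator of the null space is (1, -2, 1, -1).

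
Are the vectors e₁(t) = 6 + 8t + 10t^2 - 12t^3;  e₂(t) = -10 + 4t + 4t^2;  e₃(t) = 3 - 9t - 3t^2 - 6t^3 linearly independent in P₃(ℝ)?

linearly independent

Take coordinates with respect to the standard basis {1, t, …, t^3}.
Row-reduce the matrix whose columns are e₁, e₂, e₃.
The reduction yields 3 nonzero rows, so the rank is 3.
Since rank = 3 (the number of vectors), the set is linearly independent.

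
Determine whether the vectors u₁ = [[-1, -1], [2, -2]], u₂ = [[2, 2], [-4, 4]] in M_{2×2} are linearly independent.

linearly dependent

Write each element as a coordinate vector in ℝ⁴ using {E₁₁, E₁₂, E₂₁, E₂₂}.
Row-reduce the matrix whose columns are u₁, u₂.
The reduction yields 1 nonzero row, so the rank is 1.
Since rank 1 < 2, the set is linearly dependent.
Indeed 2u₁ + u₂ = 0.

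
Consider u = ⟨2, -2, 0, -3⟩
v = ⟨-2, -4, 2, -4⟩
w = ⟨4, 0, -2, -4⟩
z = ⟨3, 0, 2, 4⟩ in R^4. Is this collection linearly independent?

Row-reduce the matrix whose columns are u, v, w, z.
The reduction yields 4 nonzero rows, so the rank is 4.
Since rank = 4 (the number of vectors), the set is linearly independent.

linearly independent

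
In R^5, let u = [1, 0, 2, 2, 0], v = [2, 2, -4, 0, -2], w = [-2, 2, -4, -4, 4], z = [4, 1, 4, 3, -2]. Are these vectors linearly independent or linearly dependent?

Place the vectors as rows of a 4×5 matrix and reduce to echelon form.
The reduction yields 4 nonzero rows, so the rank is 4.
Since rank = 4 (the number of vectors), the set is linearly independent.

linearly independent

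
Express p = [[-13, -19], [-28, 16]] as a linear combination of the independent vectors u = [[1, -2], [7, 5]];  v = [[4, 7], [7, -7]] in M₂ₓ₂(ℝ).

p = -u - 3v

Identify each element with its coordinate vector in ℝ⁴ via {E₁₁, E₁₂, E₂₁, E₂₂}.
Set up the augmented matrix [u | v | p] and row-reduce.
The system has the unique solution (c₁, c₂) = (-1, -3).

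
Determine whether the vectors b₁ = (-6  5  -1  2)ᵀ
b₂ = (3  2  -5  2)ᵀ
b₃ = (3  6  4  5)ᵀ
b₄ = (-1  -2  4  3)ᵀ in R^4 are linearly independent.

linearly independent

The matrix [b₁|b₂|b₃|b₄] has determinant -1702.
A nonzero determinant means the columns are linearly independent.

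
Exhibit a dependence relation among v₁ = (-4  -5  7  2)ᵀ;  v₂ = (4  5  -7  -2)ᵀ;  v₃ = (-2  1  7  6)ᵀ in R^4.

v₁ + v₂ = 0

Write the vectors as columns of a matrix and find a nonzero vector in its null space.
The free variable yields coefficients (1, 1, 0) (any nonzero multiple also works).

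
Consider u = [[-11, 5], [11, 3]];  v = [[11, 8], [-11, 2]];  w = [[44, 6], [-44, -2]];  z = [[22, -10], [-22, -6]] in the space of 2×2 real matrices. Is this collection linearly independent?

linearly dependent

Take coordinates with respect to the standard basis {E₁₁, E₁₂, E₂₁, E₂₂}.
The matrix [u|v|w|z] has determinant 0.
A zero determinant means the columns are linearly dependent.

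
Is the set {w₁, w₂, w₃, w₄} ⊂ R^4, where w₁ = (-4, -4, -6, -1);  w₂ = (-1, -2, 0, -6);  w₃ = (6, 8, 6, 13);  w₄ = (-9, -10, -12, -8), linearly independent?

Place the vectors as rows of a 4×4 matrix and reduce to echelon form.
The reduction yields 2 nonzero rows, so the rank is 2.
Since rank 2 < 4, the set is linearly dependent.
Indeed w₁ + 2w₂ + w₃ = 0.

linearly dependent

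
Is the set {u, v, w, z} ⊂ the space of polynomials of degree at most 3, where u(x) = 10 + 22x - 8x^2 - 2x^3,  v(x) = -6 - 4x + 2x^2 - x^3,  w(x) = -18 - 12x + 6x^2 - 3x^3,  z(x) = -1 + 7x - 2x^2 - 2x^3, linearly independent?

linearly dependent

Write each element as a coordinate vector in ℝ⁴ using {1, x, …, x^3}.
One vector is a scalar multiple of another, so the set is dependent.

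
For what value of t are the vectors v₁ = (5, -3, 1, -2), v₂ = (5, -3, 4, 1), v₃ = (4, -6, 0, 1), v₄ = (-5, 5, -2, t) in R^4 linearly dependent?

t = -8/9

Place the vectors as rows of a 4×4 matrix; dependence ⇔ determinant zero.
Cofactor expansion gives det = 54*t + 48.
Setting this to zero gives t = -8/9.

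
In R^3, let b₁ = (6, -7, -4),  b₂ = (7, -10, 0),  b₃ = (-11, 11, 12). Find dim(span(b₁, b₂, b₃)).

Form the matrix with b₁, b₂, b₃ as columns and reduce.
Exactly 2 pivots survive; hence the rank is 2.

2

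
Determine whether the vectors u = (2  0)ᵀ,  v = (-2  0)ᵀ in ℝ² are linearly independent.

linearly dependent

Place the vectors as rows of a 2×2 matrix and reduce to echelon form.
The reduction yields 1 nonzero row, so the rank is 1.
Since rank 1 < 2, the set is linearly dependent.
Indeed u + v = 0.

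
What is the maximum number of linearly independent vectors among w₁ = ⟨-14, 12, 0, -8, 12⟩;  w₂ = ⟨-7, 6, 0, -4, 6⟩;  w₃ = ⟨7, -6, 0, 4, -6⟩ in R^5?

1

Row-reduce the 3×5 matrix with these as rows.
The echelon form has 1 nonzero row, so the rank is 1.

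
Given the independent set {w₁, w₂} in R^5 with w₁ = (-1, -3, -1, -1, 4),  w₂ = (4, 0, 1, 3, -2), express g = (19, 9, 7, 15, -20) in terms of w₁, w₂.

g = -3w₁ + 4w₂

Write g = α₁w₁ + α₂w₂ and equate components.
Back-substitution yields (α₁, α₂) = (-3, 4).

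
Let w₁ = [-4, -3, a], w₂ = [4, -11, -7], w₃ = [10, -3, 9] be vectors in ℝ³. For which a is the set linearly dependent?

Dependence holds iff the 3×3 matrix [w₁ w₂ w₃] is singular.
Expanding, det = 98*a + 798.
This vanishes exactly when a = -57/7.

a = -57/7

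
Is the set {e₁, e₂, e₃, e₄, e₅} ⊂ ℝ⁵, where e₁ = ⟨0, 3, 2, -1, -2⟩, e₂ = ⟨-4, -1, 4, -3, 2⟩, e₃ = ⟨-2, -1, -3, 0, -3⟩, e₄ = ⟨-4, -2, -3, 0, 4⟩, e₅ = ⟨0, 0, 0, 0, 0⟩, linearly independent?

One of the vectors is the zero vector, so the set is linearly dependent.

linearly dependent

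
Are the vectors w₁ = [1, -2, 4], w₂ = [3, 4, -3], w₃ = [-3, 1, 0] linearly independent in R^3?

Form the 3×3 matrix with these as columns; its determinant is 45.
A nonzero determinant means the columns are linearly independent.

linearly independent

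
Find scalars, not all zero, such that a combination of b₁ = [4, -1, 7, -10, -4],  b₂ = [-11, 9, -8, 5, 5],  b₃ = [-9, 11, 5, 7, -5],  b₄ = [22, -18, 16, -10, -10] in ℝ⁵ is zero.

Row-reduce the matrix with b₁, b₂, b₃, b₄ as columns; the null space gives the coefficients.
One solution (up to scaling) is (0, 2, 0, 1).

2b₂ + b₄ = 0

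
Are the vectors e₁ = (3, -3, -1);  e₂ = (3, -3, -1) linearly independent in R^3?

linearly dependent

Place the vectors as rows of a 2×3 matrix and reduce to echelon form.
The reduction yields 1 nonzero row, so the rank is 1.
Since rank 1 < 2, the set is linearly dependent.
Indeed e₁ - e₂ = 0.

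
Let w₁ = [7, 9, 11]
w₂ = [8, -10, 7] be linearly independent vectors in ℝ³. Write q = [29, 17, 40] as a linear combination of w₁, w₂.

q = 3w₁ + w₂

Write q = α₁w₁ + α₂w₂ and equate components.
Row-reducing the augmented matrix gives the unique coefficients (α₁, α₂) = (3, 1).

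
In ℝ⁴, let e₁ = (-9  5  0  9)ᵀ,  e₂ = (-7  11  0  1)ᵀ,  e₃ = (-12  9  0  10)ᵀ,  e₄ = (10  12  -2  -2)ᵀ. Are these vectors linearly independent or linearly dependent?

Row-reduce the matrix whose columns are e₁, e₂, e₃, e₄.
The reduction yields 4 nonzero rows, so the rank is 4.
Since rank = 4 (the number of vectors), the set is linearly independent.

linearly independent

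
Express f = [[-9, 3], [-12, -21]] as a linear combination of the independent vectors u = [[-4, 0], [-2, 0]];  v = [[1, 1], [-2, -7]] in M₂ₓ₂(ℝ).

f = 3u + 3v

Work in coordinates with respect to the standard basis {E₁₁, E₁₂, E₂₁, E₂₂}.
Solve the system with u, v as columns and f as the right-hand side.
Row-reducing the augmented matrix gives the unique coefficients (α₁, α₂) = (3, 3).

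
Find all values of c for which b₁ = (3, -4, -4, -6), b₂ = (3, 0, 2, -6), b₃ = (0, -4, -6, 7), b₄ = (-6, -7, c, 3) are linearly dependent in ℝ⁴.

The set is linearly dependent precisely when det[b₁; b₂; b₃; b₄] = 0.
Expanding, det = -84*c - 1218.
This vanishes exactly when c = -29/2.

c = -29/2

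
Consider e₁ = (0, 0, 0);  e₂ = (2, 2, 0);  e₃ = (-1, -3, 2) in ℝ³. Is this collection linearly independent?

One of the vectors is the zero vector, so the set is linearly dependent.

linearly dependent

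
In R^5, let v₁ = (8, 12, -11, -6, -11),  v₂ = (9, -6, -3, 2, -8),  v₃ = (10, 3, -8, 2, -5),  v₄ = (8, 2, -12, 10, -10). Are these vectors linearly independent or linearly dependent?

linearly independent

Row-reduce the matrix whose columns are v₁, v₂, v₃, v₄.
The reduction yields 4 nonzero rows, so the rank is 4.
Since rank = 4 (the number of vectors), the set is linearly independent.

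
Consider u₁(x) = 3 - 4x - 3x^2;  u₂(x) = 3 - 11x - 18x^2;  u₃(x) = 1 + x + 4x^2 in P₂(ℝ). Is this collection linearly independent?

Write each element as a coordinate vector in ℝ³ using {1, x, x^2}.
Form the 3×3 matrix with these as columns; its determinant is 0.
A zero determinant means the columns are linearly dependent.

linearly dependent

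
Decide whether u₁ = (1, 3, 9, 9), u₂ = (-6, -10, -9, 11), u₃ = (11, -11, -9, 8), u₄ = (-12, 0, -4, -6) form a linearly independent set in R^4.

linearly independent

Place the vectors as rows of a 4×4 matrix and reduce to echelon form.
The reduction yields 4 nonzero rows, so the rank is 4.
Since rank = 4 (the number of vectors), the set is linearly independent.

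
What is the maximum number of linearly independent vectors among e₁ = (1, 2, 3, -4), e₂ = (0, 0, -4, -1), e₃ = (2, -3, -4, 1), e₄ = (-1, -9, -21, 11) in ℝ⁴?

3

Apply Gaussian elimination to the matrix whose rows are e₁, e₂, e₃, e₄.
Reduction leaves 3 leading entries, giving rank 3.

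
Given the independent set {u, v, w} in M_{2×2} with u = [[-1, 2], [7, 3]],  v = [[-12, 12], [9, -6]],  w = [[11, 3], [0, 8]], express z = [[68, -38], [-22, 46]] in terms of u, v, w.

Work in coordinates with respect to the standard basis {E₁₁, E₁₂, E₂₁, E₂₂}.
Set up the augmented matrix [u | v | w | z] and row-reduce.
Row-reducing the augmented matrix gives the unique coefficients (c₁, c₂, c₃) = (2, -4, 2).

z = 2u - 4v + 2w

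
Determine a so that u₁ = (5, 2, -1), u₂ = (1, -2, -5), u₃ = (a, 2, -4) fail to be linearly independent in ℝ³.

a = 8

Dependence holds iff the 3×3 matrix [u₁ u₂ u₃] is singular.
Expanding, det = 96 - 12*a.
Setting this to zero gives a = 8.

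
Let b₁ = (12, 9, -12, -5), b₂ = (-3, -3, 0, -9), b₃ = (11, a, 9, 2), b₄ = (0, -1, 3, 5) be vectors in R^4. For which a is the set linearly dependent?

a = -22/3

The vectors are dependent exactly when the determinant of the matrix with rows b₁, b₂, b₃, b₄ vanishes.
Cofactor expansion gives det = -189*a - 1386.
This vanishes exactly when a = -22/3.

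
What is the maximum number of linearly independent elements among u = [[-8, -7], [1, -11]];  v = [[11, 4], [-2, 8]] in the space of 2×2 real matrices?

Represent each element by its coordinate vector in ℝ⁴.
Row-reduce the 2×4 matrix with these as rows.
Exactly 2 pivots survive; hence the rank is 2.

2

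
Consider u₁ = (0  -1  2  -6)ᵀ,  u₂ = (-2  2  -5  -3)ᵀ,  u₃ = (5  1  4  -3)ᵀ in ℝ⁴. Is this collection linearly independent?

Place the vectors as rows of a 3×4 matrix and reduce to echelon form.
The reduction yields 3 nonzero rows, so the rank is 3.
Since rank = 3 (the number of vectors), the set is linearly independent.

linearly independent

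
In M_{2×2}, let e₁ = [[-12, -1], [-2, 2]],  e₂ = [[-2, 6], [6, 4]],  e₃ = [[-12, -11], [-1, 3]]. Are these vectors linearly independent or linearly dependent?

Take coordinates with respect to the standard basis {E₁₁, E₁₂, E₂₁, E₂₂}.
Row-reduce the matrix whose columns are e₁, e₂, e₃.
The reduction yields 3 nonzero rows, so the rank is 3.
Since rank = 3 (the number of vectors), the set is linearly independent.

linearly independent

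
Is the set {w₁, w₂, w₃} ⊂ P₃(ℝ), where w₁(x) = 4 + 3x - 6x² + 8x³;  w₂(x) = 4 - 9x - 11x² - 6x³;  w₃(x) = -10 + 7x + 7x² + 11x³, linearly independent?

linearly independent

Take coordinates with respect to the standard basis {1, x, …, x³}.
Place the vectors as rows of a 3×4 matrix and reduce to echelon form.
The reduction yields 3 nonzero rows, so the rank is 3.
Since rank = 3 (the number of vectors), the set is linearly independent.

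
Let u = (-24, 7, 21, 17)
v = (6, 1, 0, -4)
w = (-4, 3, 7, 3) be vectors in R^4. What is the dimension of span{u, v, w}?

Row-reduce the 3×4 matrix with these as rows.
There are 2 pivot columns, so rank = 2.

2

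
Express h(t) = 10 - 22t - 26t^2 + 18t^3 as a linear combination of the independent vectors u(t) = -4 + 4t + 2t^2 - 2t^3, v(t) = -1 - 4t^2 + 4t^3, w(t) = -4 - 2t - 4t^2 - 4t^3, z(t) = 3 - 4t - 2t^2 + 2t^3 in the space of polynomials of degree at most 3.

Work in coordinates with respect to the standard basis {1, t, …, t^3}.
Since u, v, w, z are independent, the coefficients expressing h are uniquely determined by a linear system.
The system has the unique solution (a₁, …, a₄) = (-2, 3, 1, 3).

h = -2u + 3v + w + 3z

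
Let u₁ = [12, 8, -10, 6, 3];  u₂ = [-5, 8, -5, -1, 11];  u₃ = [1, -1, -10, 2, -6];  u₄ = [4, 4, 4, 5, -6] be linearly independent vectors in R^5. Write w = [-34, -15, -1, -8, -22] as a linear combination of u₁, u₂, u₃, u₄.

Since u₁, u₂, u₃, u₄ are independent, the coefficients expressing w are uniquely determined by a linear system.
Back-substitution yields (a₁, …, a₄) = (-3, 1, 3, 1).

w = -3u₁ + u₂ + 3u₃ + u₄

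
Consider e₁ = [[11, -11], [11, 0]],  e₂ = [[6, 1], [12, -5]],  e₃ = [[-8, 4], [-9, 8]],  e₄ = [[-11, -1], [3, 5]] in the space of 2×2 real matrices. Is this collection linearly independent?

linearly independent

Take coordinates with respect to the standard basis {E₁₁, E₁₂, E₂₁, E₂₂}.
Form the 4×4 matrix with these as columns; its determinant is -10285.
A nonzero determinant means the columns are linearly independent.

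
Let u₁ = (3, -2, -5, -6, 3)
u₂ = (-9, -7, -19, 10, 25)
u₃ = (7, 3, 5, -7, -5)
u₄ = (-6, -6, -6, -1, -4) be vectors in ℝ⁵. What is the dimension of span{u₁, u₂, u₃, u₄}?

Form the matrix with u₁, u₂, u₃, u₄ as columns and reduce.
The echelon form has 3 nonzero rows, so the rank is 3.

3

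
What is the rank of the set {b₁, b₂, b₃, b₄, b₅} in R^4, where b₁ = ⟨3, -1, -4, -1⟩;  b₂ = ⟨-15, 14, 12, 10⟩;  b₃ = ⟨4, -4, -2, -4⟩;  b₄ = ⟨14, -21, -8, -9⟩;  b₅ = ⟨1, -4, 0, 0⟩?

Form the matrix with b₁, b₂, b₃, b₄, b₅ as columns and reduce.
Reduction leaves 3 leading entries, giving rank 3.
(With 5 elements in a 4-dimensional space the rank is at most 4.)

rank 3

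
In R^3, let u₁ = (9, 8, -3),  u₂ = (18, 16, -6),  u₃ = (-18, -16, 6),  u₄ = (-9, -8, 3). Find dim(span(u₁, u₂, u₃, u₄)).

Apply Gaussian elimination to the matrix whose rows are u₁, u₂, u₃, u₄.
The echelon form has 1 nonzero row, so the rank is 1.
(With 4 elements in a 3-dimensional space the rank is at most 3.)

dim = 1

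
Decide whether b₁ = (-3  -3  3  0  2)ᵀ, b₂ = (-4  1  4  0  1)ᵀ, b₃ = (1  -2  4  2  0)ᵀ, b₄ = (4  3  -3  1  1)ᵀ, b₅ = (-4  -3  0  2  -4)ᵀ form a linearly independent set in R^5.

Form the 5×5 matrix with these as columns; its determinant is 1215.
A nonzero determinant means the columns are linearly independent.

linearly independent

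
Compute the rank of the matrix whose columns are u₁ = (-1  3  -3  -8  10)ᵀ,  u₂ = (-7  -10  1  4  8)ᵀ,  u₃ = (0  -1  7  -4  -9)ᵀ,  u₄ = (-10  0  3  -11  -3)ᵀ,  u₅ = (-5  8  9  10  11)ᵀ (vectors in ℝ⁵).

rank 5

Form the matrix with u₁, u₂, u₃, u₄, u₅ as columns and reduce.
Reduction leaves 5 leading entries, giving rank 5.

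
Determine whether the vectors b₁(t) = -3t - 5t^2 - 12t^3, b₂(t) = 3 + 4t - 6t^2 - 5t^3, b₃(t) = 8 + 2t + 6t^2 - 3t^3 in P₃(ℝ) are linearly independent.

Take coordinates with respect to the standard basis {1, t, …, t^3}.
Place the vectors as rows of a 3×4 matrix and reduce to echelon form.
The reduction yields 3 nonzero rows, so the rank is 3.
Since rank = 3 (the number of vectors), the set is linearly independent.

linearly independent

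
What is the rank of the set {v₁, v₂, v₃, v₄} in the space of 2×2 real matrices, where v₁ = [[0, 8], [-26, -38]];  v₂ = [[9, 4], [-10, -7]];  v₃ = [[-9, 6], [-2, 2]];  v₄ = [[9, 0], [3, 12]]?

Pass to coordinate vectors with respect to the basis {E₁₁, E₁₂, E₂₁, E₂₂}.
Put the 4×4 matrix [v₁|v₂|v₃|v₄] into echelon form.
Exactly 3 pivots survive; hence the rank is 3.

rank 3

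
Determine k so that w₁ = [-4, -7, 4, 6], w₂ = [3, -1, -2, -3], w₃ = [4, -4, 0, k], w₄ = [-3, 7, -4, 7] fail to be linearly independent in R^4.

Dependence holds iff the 4×4 matrix [w₁ w₂ w₃ w₄] is singular.
Expanding, det = 126*k + 728.
Solving 126*k + 728 = 0 yields k = -52/9.

k = -52/9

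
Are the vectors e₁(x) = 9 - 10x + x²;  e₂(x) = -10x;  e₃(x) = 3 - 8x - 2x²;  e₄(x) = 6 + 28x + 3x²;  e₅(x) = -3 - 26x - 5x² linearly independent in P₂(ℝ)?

linearly dependent

Write each element as a coordinate vector in ℝ³ using {1, x, x²}.
There are 5 vectors in a 3-dimensional space, so they cannot be linearly independent.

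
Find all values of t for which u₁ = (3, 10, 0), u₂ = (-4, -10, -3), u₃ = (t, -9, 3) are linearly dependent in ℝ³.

t = -17/10

The set is linearly dependent precisely when det[u₁; u₂; u₃] = 0.
The determinant works out to -30*t - 51.
Solving -30*t - 51 = 0 yields t = -17/10.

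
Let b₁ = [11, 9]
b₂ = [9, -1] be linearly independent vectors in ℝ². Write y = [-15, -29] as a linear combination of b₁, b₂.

Set up the augmented matrix [b₁ | b₂ | y] and row-reduce.
Row-reducing the augmented matrix gives the unique coefficients (α₁, α₂) = (-3, 2).

y = -3b₁ + 2b₂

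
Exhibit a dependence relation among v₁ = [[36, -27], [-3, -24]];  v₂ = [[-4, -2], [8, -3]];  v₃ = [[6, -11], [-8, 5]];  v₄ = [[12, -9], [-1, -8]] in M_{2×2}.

Take coordinates with respect to {E₁₁, E₁₂, E₂₁, E₂₂}.
Row-reduce the matrix with v₁, v₂, v₃, v₄ as columns; the null space gives the coefficients.
A generator of the null space is (1, 0, 0, -3).

v₁ - 3v₄ = 0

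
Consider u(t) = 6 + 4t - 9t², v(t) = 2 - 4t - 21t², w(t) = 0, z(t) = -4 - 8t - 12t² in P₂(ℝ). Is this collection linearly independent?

linearly dependent

Take coordinates with respect to the standard basis {1, t, t²}.
There are 4 vectors in a 3-dimensional space, so they cannot be linearly independent.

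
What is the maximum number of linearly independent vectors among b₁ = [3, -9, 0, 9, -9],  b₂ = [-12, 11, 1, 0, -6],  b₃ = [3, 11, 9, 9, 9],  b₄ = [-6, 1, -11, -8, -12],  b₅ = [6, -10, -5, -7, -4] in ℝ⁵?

5

Row-reduce the 5×5 matrix with these as rows.
Exactly 5 pivots survive; hence the rank is 5.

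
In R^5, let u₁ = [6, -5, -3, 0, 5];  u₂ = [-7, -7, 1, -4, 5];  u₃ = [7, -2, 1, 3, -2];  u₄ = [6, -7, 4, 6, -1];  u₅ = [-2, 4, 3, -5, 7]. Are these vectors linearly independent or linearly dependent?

linearly independent

Row-reduce the matrix whose columns are u₁, u₂, u₃, u₄, u₅.
The reduction yields 5 nonzero rows, so the rank is 5.
Since rank = 5 (the number of vectors), the set is linearly independent.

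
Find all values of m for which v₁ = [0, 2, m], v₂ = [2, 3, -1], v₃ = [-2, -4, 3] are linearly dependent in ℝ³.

The vectors are dependent exactly when the determinant of the matrix with rows v₁, v₂, v₃ vanishes.
Cofactor expansion gives det = -2*m - 8.
Setting this to zero gives m = -4.

m = -4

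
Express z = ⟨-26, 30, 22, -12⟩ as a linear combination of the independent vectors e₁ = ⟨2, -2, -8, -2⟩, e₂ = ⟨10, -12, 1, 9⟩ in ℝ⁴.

z = -3e₁ - 2e₂

Solve the system with e₁, e₂ as columns and z as the right-hand side.
Row-reducing the augmented matrix gives the unique coefficients (α₁, α₂) = (-3, -2).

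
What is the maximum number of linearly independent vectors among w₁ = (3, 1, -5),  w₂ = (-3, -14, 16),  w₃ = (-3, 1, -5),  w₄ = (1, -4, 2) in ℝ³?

Put the 3×4 matrix [w₁|w₂|w₃|w₄] into echelon form.
Exactly 3 pivots survive; hence the rank is 3.
(With 4 elements in a 3-dimensional space the rank is at most 3.)

3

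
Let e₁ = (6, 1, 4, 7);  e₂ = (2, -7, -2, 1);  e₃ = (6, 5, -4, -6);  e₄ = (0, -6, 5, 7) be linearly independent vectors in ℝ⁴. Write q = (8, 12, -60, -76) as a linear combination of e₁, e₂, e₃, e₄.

Solve the system with e₁, e₂, e₃, e₄ as columns and q as the right-hand side.
The system has the unique solution (c₁, …, c₄) = (-4, 4, 4, -4).

q = -4e₁ + 4e₂ + 4e₃ - 4e₄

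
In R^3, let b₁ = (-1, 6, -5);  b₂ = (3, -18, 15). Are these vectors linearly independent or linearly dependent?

linearly dependent

One vector is a scalar multiple of another, so the set is dependent.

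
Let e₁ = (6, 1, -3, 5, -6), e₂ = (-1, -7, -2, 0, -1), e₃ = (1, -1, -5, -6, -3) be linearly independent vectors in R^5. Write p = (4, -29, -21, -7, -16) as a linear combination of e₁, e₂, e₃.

p = e₁ + 4e₂ + 2e₃

Set up the augmented matrix [e₁ | e₂ | e₃ | p] and row-reduce.
The system has the unique solution (a₁, a₂, a₃) = (1, 4, 2).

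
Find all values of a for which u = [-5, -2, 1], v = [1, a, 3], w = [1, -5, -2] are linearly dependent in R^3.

Dependence holds iff the 3×3 matrix [u v w] is singular.
Cofactor expansion gives det = 9*a - 90.
Setting this to zero gives a = 10.

a = 10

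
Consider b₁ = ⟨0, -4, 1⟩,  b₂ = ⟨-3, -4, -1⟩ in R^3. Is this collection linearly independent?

Row-reduce the matrix whose columns are b₁, b₂.
The reduction yields 2 nonzero rows, so the rank is 2.
Since rank = 2 (the number of vectors), the set is linearly independent.

linearly independent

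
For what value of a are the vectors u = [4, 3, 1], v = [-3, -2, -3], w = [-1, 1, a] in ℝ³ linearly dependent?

a = -16

Place the vectors as rows of a 3×3 matrix; dependence ⇔ determinant zero.
The determinant works out to a + 16.
Solving a + 16 = 0 yields a = -16.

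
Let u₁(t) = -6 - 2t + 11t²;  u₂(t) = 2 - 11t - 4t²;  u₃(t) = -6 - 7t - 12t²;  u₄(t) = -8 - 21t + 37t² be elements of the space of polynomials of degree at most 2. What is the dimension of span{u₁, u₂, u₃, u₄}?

dim = 3

Represent each element by its coordinate vector in ℝ³.
Apply Gaussian elimination to the matrix whose rows are u₁, u₂, u₃, u₄.
There are 3 pivot columns, so rank = 3.
(With 4 elements in a 3-dimensional space the rank is at most 3.)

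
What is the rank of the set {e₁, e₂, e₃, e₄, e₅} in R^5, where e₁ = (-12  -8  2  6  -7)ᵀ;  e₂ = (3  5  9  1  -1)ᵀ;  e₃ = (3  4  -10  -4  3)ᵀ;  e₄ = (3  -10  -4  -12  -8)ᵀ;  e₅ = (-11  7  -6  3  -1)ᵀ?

Row-reduce the 5×5 matrix with these as rows.
The echelon form has 5 nonzero rows, so the rank is 5.

rank 5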